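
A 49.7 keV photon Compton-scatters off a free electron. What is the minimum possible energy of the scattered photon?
41.6066 keV (at θ = 180°)

The scattered photon has minimum energy when its wavelength is maximum, i.e., when the Compton shift Δλ = λ_C(1 − cos θ) is maximum. This occurs at θ = 180° (backscattering), giving Δλ_max = 2λ_C = 4.8526 pm.

Initial wavelength: λ₀ = hc/E₀ = 24.9465 pm
Maximum final wavelength: λ'_max = λ₀ + 2λ_C = 24.9465 + 4.8526 = 29.7991 pm
Minimum final energy: E'_min = hc/λ'_max = 41.6066 keV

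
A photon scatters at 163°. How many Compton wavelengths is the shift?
1.9563 λ_C

The Compton shift formula is:
Δλ = λ_C(1 - cos θ)

Dividing both sides by λ_C:
Δλ/λ_C = 1 - cos θ

For θ = 163°:
Δλ/λ_C = 1 - cos(163°)
Δλ/λ_C = 1 - -0.9563
Δλ/λ_C = 1.9563

This means the shift is 1.9563 × λ_C = 4.7466 pm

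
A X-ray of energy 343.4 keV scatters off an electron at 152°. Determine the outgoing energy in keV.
151.5865 keV

First convert energy to wavelength:
λ = hc/E, with hc ≈ 1239.842 keV·pm (i.e. 1239.842 eV·nm)

For E = 343.4 keV = 343400 eV:
λ = 1239.842 keV·pm / 343.4 keV
λ = 3.6105 pm

Calculate the Compton shift:
Δλ = λ_C(1 - cos(152°)) = 2.4263 × 1.8829
Δλ = 4.5686 pm

Final wavelength:
λ' = 3.6105 + 4.5686 = 8.1791 pm

Final energy:
E' = hc/λ' = 1239.842 / 8.1791 = 151.5865 keV

(Intermediate values are shown rounded; full precision is carried through to the final answer.)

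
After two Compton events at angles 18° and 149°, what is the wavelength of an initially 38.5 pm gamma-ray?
43.1248 pm

Apply Compton shift twice:

First scattering at θ₁ = 18°:
Δλ₁ = λ_C(1 - cos(18°))
Δλ₁ = 2.4263 × 0.0489
Δλ₁ = 0.1188 pm

After first scattering:
λ₁ = 38.5 + 0.1188 = 38.6188 pm

Second scattering at θ₂ = 149°:
Δλ₂ = λ_C(1 - cos(149°))
Δλ₂ = 2.4263 × 1.8572
Δλ₂ = 4.5061 pm

Final wavelength:
λ₂ = 38.6188 + 4.5061 = 43.1248 pm

Total shift: Δλ_total = 0.1188 + 4.5061 = 4.6248 pm

(Intermediate values are shown rounded; full precision is carried through to the final answer.)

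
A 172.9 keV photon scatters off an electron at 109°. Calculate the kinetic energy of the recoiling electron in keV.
53.5364 keV

By energy conservation: K_e = E_initial - E_final

First find the scattered photon energy:
Initial wavelength: λ = hc/E = 7.1709 pm
Compton shift: Δλ = λ_C(1 - cos(109°)) = 3.2162 pm
Final wavelength: λ' = 7.1709 + 3.2162 = 10.3871 pm
Final photon energy: E' = hc/λ' = 119.3636 keV

Electron kinetic energy:
K_e = E - E' = 172.9000 - 119.3636 = 53.5364 keV

(Intermediate values are shown rounded; full precision is carried through to the final answer.)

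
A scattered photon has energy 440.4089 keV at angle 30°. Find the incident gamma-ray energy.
497.9000 keV

Convert final energy to wavelength (hc ≈ 1239.842 keV·pm):
λ' = hc/E' = 1239.842 / 440.4089 = 2.8152 pm

Calculate the Compton shift:
Δλ = λ_C(1 - cos(30°))
Δλ = 2.4263 × (1 - cos(30°))
Δλ = 0.3251 pm

Initial wavelength:
λ = λ' - Δλ = 2.8152 - 0.3251 = 2.4901 pm

Initial energy:
E = hc/λ = 1239.842 / 2.4901 = 497.9000 keV

(Intermediate values are shown rounded; full precision is carried through to the final answer.)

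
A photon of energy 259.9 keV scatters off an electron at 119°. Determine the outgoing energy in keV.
148.0750 keV

First convert energy to wavelength:
λ = hc/E, with hc ≈ 1239.842 keV·pm (i.e. 1239.842 eV·nm)

For E = 259.9 keV = 259900 eV:
λ = 1239.842 keV·pm / 259.9 keV
λ = 4.7705 pm

Calculate the Compton shift:
Δλ = λ_C(1 - cos(119°)) = 2.4263 × 1.4848
Δλ = 3.6026 pm

Final wavelength:
λ' = 4.7705 + 3.6026 = 8.3731 pm

Final energy:
E' = hc/λ' = 1239.842 / 8.3731 = 148.0750 keV

(Intermediate values are shown rounded; full precision is carried through to the final answer.)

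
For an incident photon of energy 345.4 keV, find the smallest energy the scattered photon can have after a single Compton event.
146.8624 keV (at θ = 180°)

The scattered photon has minimum energy when its wavelength is maximum, i.e., when the Compton shift Δλ = λ_C(1 − cos θ) is maximum. This occurs at θ = 180° (backscattering), giving Δλ_max = 2λ_C = 4.8526 pm.

Initial wavelength: λ₀ = hc/E₀ = 3.5896 pm
Maximum final wavelength: λ'_max = λ₀ + 2λ_C = 3.5896 + 4.8526 = 8.4422 pm
Minimum final energy: E'_min = hc/λ'_max = 146.8624 keV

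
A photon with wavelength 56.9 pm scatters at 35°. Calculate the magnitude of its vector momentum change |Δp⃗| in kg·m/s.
6.9772e-24 kg·m/s

Photon momentum magnitude is p = h/λ.

Initial momentum:
p₀ = h/λ = 6.6261e-34/5.6900e-11 = 1.1645e-23 kg·m/s

After scattering:
λ' = λ + Δλ = 56.9 + 0.4388 = 57.3388 pm
p' = h/λ' = 6.6261e-34/5.7339e-11 = 1.1556e-23 kg·m/s

Momentum is a vector; the scattered photon's direction makes angle θ = 35° with the incident direction. The magnitude of the vector change Δp⃗ = p⃗₀ − p⃗' is found from the law of cosines:
|Δp⃗|² = p₀² + p'² − 2p₀p'cos θ
|Δp⃗|² = (1.1645e-23)² + (1.1556e-23)² − 2·1.1645e-23·1.1556e-23·cos(35°)
|Δp⃗| = 6.9772e-24 kg·m/s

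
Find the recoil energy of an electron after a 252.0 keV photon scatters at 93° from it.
86.0972 keV

By energy conservation: K_e = E_initial - E_final

First find the scattered photon energy:
Initial wavelength: λ = hc/E = 4.9200 pm
Compton shift: Δλ = λ_C(1 - cos(93°)) = 2.5533 pm
Final wavelength: λ' = 4.9200 + 2.5533 = 7.4733 pm
Final photon energy: E' = hc/λ' = 165.9028 keV

Electron kinetic energy:
K_e = E - E' = 252.0000 - 165.9028 = 86.0972 keV

(Intermediate values are shown rounded; full precision is carried through to the final answer.)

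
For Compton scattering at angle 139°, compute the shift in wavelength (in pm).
4.2575 pm

Using the Compton scattering formula:
Δλ = λ_C(1 - cos θ)

where λ_C = h/(m_e·c) ≈ 2.4263 pm is the Compton wavelength of an electron.

For θ = 139°:
cos(139°) = -0.7547
1 - cos(139°) = 1.7547

Δλ = 2.4263 × 1.7547
Δλ = 4.2575 pm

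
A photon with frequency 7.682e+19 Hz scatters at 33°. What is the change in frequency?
7.003e+18 Hz (decrease)

Convert frequency to wavelength (c = 299792458 m/s):
λ₀ = c/f₀ = 299792458/7.682e+19 = 3.9025313e-12 m = 3.9025 pm

Calculate Compton shift:
Δλ = λ_C(1 - cos(33°)) = 0.3914 pm

Final wavelength:
λ' = λ₀ + Δλ = 3.9025 + 0.3914 = 4.2940 pm

Final frequency:
f' = c/λ' = 299792458/4.2939666e-12 = 6.9817138e+19 Hz

Frequency shift (decrease):
Δf = f₀ - f' = 7.682e+19 - 6.9817138e+19 = 7.003e+18 Hz

(Intermediate values are shown rounded; full precision is carried through to the final answer.)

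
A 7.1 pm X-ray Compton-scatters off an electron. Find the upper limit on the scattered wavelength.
11.9526 pm (at θ = 180°)

The Compton shift is Δλ = λ_C(1 − cos θ).

Since cos θ ranges from −1 to 1, the factor (1 − cos θ) ranges from 0 to 2; the maximum shift occurs at θ = 180° (backscattering):
Δλ_max = 2λ_C = 2 × 2.4263 pm = 4.8526 pm

Maximum scattered wavelength:
λ'_max = λ₀ + Δλ_max = 7.1 + 4.8526 = 11.9526 pm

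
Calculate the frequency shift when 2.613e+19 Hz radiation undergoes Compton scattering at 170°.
7.725e+18 Hz (decrease)

Convert frequency to wavelength (c = 299792458 m/s):
λ₀ = c/f₀ = 299792458/2.613e+19 = 1.1473114e-11 m = 11.4731 pm

Calculate Compton shift:
Δλ = λ_C(1 - cos(170°)) = 4.8158 pm

Final wavelength:
λ' = λ₀ + Δλ = 11.4731 + 4.8158 = 16.2889 pm

Final frequency:
f' = c/λ' = 299792458/1.6288873e-11 = 1.8404739e+19 Hz

Frequency shift (decrease):
Δf = f₀ - f' = 2.613e+19 - 1.8404739e+19 = 7.725e+18 Hz

(Intermediate values are shown rounded; full precision is carried through to the final answer.)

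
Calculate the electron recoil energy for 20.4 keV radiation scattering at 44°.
0.2260 keV

By energy conservation: K_e = E_initial - E_final

First find the scattered photon energy:
Initial wavelength: λ = hc/E = 60.7766 pm
Compton shift: Δλ = λ_C(1 - cos(44°)) = 0.6810 pm
Final wavelength: λ' = 60.7766 + 0.6810 = 61.4575 pm
Final photon energy: E' = hc/λ' = 20.1740 keV

Electron kinetic energy:
K_e = E - E' = 20.4000 - 20.1740 = 0.2260 keV

(Intermediate values are shown rounded; full precision is carried through to the final answer.)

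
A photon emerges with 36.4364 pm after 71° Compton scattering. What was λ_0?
34.8000 pm

From λ' = λ + Δλ, we have λ = λ' - Δλ

First calculate the Compton shift:
Δλ = λ_C(1 - cos θ)
Δλ = 2.4263 × (1 - cos(71°))
Δλ = 2.4263 × 0.6744
Δλ = 1.6364 pm

Initial wavelength:
λ = λ' - Δλ
λ = 36.4364 - 1.6364
λ = 34.8000 pm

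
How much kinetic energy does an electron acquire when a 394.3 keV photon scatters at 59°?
107.3713 keV

By energy conservation: K_e = E_initial - E_final

First find the scattered photon energy:
Initial wavelength: λ = hc/E = 3.1444 pm
Compton shift: Δλ = λ_C(1 - cos(59°)) = 1.1767 pm
Final wavelength: λ' = 3.1444 + 1.1767 = 4.3211 pm
Final photon energy: E' = hc/λ' = 286.9287 keV

Electron kinetic energy:
K_e = E - E' = 394.3000 - 286.9287 = 107.3713 keV

(Intermediate values are shown rounded; full precision is carried through to the final answer.)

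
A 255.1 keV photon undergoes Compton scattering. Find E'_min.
127.6498 keV (at θ = 180°)

The scattered photon has minimum energy when its wavelength is maximum, i.e., when the Compton shift Δλ = λ_C(1 − cos θ) is maximum. This occurs at θ = 180° (backscattering), giving Δλ_max = 2λ_C = 4.8526 pm.

Initial wavelength: λ₀ = hc/E₀ = 4.8602 pm
Maximum final wavelength: λ'_max = λ₀ + 2λ_C = 4.8602 + 4.8526 = 9.7128 pm
Minimum final energy: E'_min = hc/λ'_max = 127.6498 keV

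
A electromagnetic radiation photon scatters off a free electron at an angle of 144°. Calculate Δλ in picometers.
4.3892 pm

Using the Compton scattering formula:
Δλ = λ_C(1 - cos θ)

where λ_C = h/(m_e·c) ≈ 2.4263 pm is the Compton wavelength of an electron.

For θ = 144°:
cos(144°) = -0.8090
1 - cos(144°) = 1.8090

Δλ = 2.4263 × 1.8090
Δλ = 4.3892 pm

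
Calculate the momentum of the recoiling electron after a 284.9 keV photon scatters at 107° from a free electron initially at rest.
1.9721e-22 kg·m/s

The electron is initially at rest, so by conservation of momentum:
p⃗_e = p⃗₀ − p⃗'  (incident photon momentum minus scattered photon momentum)

Photon momentum magnitudes (p = h/λ = E/c):
λ₀ = hc/E₀ = 4.3518 pm → p₀ = h/λ₀ = 1.5226e-22 kg·m/s
Δλ = λ_C(1 − cos 107°) = 3.1357 pm
λ' = 7.4875 pm → p' = h/λ' = 8.8495e-23 kg·m/s

The scattered photon makes angle θ = 107° with the incident direction, so by the law of cosines:
|p⃗_e|² = p₀² + p'² − 2p₀p'cos θ
|p⃗_e|² = (1.5226e-22)² + (8.8495e-23)² − 2·1.5226e-22·8.8495e-23·cos(107°)
|p⃗_e| = 1.9721e-22 kg·m/s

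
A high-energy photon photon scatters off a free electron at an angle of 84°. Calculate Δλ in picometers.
2.1727 pm

Using the Compton scattering formula:
Δλ = λ_C(1 - cos θ)

where λ_C = h/(m_e·c) ≈ 2.4263 pm is the Compton wavelength of an electron.

For θ = 84°:
cos(84°) = 0.1045
1 - cos(84°) = 0.8955

Δλ = 2.4263 × 0.8955
Δλ = 2.1727 pm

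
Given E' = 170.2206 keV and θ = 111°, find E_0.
310.8999 keV

Convert final energy to wavelength (hc ≈ 1239.842 keV·pm):
λ' = hc/E' = 1239.842 / 170.2206 = 7.2837 pm

Calculate the Compton shift:
Δλ = λ_C(1 - cos(111°))
Δλ = 2.4263 × (1 - cos(111°))
Δλ = 3.2958 pm

Initial wavelength:
λ = λ' - Δλ = 7.2837 - 3.2958 = 3.9879 pm

Initial energy:
E = hc/λ = 1239.842 / 3.9879 = 310.8999 keV

(Intermediate values are shown rounded; full precision is carried through to the final answer.)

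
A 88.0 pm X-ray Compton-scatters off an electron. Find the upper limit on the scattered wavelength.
92.8526 pm (at θ = 180°)

The Compton shift is Δλ = λ_C(1 − cos θ).

Since cos θ ranges from −1 to 1, the factor (1 − cos θ) ranges from 0 to 2; the maximum shift occurs at θ = 180° (backscattering):
Δλ_max = 2λ_C = 2 × 2.4263 pm = 4.8526 pm

Maximum scattered wavelength:
λ'_max = λ₀ + Δλ_max = 88.0 + 4.8526 = 92.8526 pm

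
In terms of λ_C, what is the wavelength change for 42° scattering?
0.2569 λ_C

The Compton shift formula is:
Δλ = λ_C(1 - cos θ)

Dividing both sides by λ_C:
Δλ/λ_C = 1 - cos θ

For θ = 42°:
Δλ/λ_C = 1 - cos(42°)
Δλ/λ_C = 1 - 0.7431
Δλ/λ_C = 0.2569

This means the shift is 0.2569 × λ_C = 0.6232 pm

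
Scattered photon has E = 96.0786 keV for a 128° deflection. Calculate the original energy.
138.0000 keV

Convert final energy to wavelength (hc ≈ 1239.842 keV·pm):
λ' = hc/E' = 1239.842 / 96.0786 = 12.9045 pm

Calculate the Compton shift:
Δλ = λ_C(1 - cos(128°))
Δλ = 2.4263 × (1 - cos(128°))
Δλ = 3.9201 pm

Initial wavelength:
λ = λ' - Δλ = 12.9045 - 3.9201 = 8.9844 pm

Initial energy:
E = hc/λ = 1239.842 / 8.9844 = 138.0000 keV

(Intermediate values are shown rounded; full precision is carried through to the final answer.)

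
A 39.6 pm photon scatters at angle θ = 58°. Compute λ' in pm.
40.7406 pm

Using the Compton scattering formula:
λ' = λ + Δλ = λ + λ_C(1 - cos θ)

Given:
- Initial wavelength λ = 39.6 pm
- Scattering angle θ = 58°
- Compton wavelength λ_C ≈ 2.4263 pm

Calculate the shift:
Δλ = 2.4263 × (1 - cos(58°))
Δλ = 2.4263 × 0.4701
Δλ = 1.1406 pm

Final wavelength:
λ' = 39.6 + 1.1406 = 40.7406 pm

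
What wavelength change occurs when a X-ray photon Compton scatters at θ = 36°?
0.4634 pm

Using the Compton scattering formula:
Δλ = λ_C(1 - cos θ)

where λ_C = h/(m_e·c) ≈ 2.4263 pm is the Compton wavelength of an electron.

For θ = 36°:
cos(36°) = 0.8090
1 - cos(36°) = 0.1910

Δλ = 2.4263 × 0.1910
Δλ = 0.4634 pm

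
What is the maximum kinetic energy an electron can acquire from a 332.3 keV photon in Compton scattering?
187.8588 keV

Maximum energy transfer occurs at θ = 180° (backscattering).

Initial photon: E₀ = 332.3 keV → λ₀ = 3.7311 pm

Maximum Compton shift (at 180°):
Δλ_max = 2λ_C = 2 × 2.4263 = 4.8526 pm

Final wavelength:
λ' = 3.7311 + 4.8526 = 8.5837 pm

Minimum photon energy (maximum energy to electron):
E'_min = hc/λ' = 144.4412 keV

Maximum electron kinetic energy:
K_max = E₀ - E'_min = 332.3000 - 144.4412 = 187.8588 keV

(Intermediate values are shown rounded; full precision is carried through to the final answer.)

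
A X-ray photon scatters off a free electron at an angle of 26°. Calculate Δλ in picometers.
0.2456 pm

Using the Compton scattering formula:
Δλ = λ_C(1 - cos θ)

where λ_C = h/(m_e·c) ≈ 2.4263 pm is the Compton wavelength of an electron.

For θ = 26°:
cos(26°) = 0.8988
1 - cos(26°) = 0.1012

Δλ = 2.4263 × 0.1012
Δλ = 0.2456 pm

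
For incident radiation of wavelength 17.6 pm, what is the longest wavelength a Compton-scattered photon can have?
22.4526 pm (at θ = 180°)

The Compton shift is Δλ = λ_C(1 − cos θ).

Since cos θ ranges from −1 to 1, the factor (1 − cos θ) ranges from 0 to 2; the maximum shift occurs at θ = 180° (backscattering):
Δλ_max = 2λ_C = 2 × 2.4263 pm = 4.8526 pm

Maximum scattered wavelength:
λ'_max = λ₀ + Δλ_max = 17.6 + 4.8526 = 22.4526 pm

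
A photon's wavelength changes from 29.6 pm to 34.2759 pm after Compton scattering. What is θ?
158.00°

First find the wavelength shift:
Δλ = λ' - λ = 34.2759 - 29.6 = 4.6759 pm

Using Δλ = λ_C(1 - cos θ), with λ_C = h/(m_e·c) ≈ 2.42631024 pm:
cos θ = 1 - Δλ/λ_C
cos θ = 1 - 4.6759/2.42631024
cos θ = -0.927165

θ = arccos(-0.927165)
θ = 158.00°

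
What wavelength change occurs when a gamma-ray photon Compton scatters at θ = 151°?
4.5484 pm

Using the Compton scattering formula:
Δλ = λ_C(1 - cos θ)

where λ_C = h/(m_e·c) ≈ 2.4263 pm is the Compton wavelength of an electron.

For θ = 151°:
cos(151°) = -0.8746
1 - cos(151°) = 1.8746

Δλ = 2.4263 × 1.8746
Δλ = 4.5484 pm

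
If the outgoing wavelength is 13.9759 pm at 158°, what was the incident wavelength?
9.3000 pm

From λ' = λ + Δλ, we have λ = λ' - Δλ

First calculate the Compton shift:
Δλ = λ_C(1 - cos θ)
Δλ = 2.4263 × (1 - cos(158°))
Δλ = 2.4263 × 1.9272
Δλ = 4.6759 pm

Initial wavelength:
λ = λ' - Δλ
λ = 13.9759 - 4.6759
λ = 9.3000 pm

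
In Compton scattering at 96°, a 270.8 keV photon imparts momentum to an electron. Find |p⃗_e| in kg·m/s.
1.7900e-22 kg·m/s

The electron is initially at rest, so by conservation of momentum:
p⃗_e = p⃗₀ − p⃗'  (incident photon momentum minus scattered photon momentum)

Photon momentum magnitudes (p = h/λ = E/c):
λ₀ = hc/E₀ = 4.5784 pm → p₀ = h/λ₀ = 1.4472e-22 kg·m/s
Δλ = λ_C(1 − cos 96°) = 2.6799 pm
λ' = 7.2584 pm → p' = h/λ' = 9.1289e-23 kg·m/s

The scattered photon makes angle θ = 96° with the incident direction, so by the law of cosines:
|p⃗_e|² = p₀² + p'² − 2p₀p'cos θ
|p⃗_e|² = (1.4472e-22)² + (9.1289e-23)² − 2·1.4472e-22·9.1289e-23·cos(96°)
|p⃗_e| = 1.7900e-22 kg·m/s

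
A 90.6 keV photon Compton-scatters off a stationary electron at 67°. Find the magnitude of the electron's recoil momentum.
5.0995e-23 kg·m/s

The electron is initially at rest, so by conservation of momentum:
p⃗_e = p⃗₀ − p⃗'  (incident photon momentum minus scattered photon momentum)

Photon momentum magnitudes (p = h/λ = E/c):
λ₀ = hc/E₀ = 13.6848 pm → p₀ = h/λ₀ = 4.8419e-23 kg·m/s
Δλ = λ_C(1 − cos 67°) = 1.4783 pm
λ' = 15.1631 pm → p' = h/λ' = 4.3699e-23 kg·m/s

The scattered photon makes angle θ = 67° with the incident direction, so by the law of cosines:
|p⃗_e|² = p₀² + p'² − 2p₀p'cos θ
|p⃗_e|² = (4.8419e-23)² + (4.3699e-23)² − 2·4.8419e-23·4.3699e-23·cos(67°)
|p⃗_e| = 5.0995e-23 kg·m/s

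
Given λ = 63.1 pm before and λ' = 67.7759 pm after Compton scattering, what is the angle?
158.00°

First find the wavelength shift:
Δλ = λ' - λ = 67.7759 - 63.1 = 4.6759 pm

Using Δλ = λ_C(1 - cos θ), with λ_C = h/(m_e·c) ≈ 2.42631024 pm:
cos θ = 1 - Δλ/λ_C
cos θ = 1 - 4.6759/2.42631024
cos θ = -0.927165

θ = arccos(-0.927165)
θ = 158.00°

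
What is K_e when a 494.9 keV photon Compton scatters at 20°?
27.3107 keV

By energy conservation: K_e = E_initial - E_final

First find the scattered photon energy:
Initial wavelength: λ = hc/E = 2.5052 pm
Compton shift: Δλ = λ_C(1 - cos(20°)) = 0.1463 pm
Final wavelength: λ' = 2.5052 + 0.1463 = 2.6516 pm
Final photon energy: E' = hc/λ' = 467.5893 keV

Electron kinetic energy:
K_e = E - E' = 494.9000 - 467.5893 = 27.3107 keV

(Intermediate values are shown rounded; full precision is carried through to the final answer.)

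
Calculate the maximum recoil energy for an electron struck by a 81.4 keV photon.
19.6675 keV

Maximum energy transfer occurs at θ = 180° (backscattering).

Initial photon: E₀ = 81.4 keV → λ₀ = 15.2315 pm

Maximum Compton shift (at 180°):
Δλ_max = 2λ_C = 2 × 2.4263 = 4.8526 pm

Final wavelength:
λ' = 15.2315 + 4.8526 = 20.0841 pm

Minimum photon energy (maximum energy to electron):
E'_min = hc/λ' = 61.7325 keV

Maximum electron kinetic energy:
K_max = E₀ - E'_min = 81.4000 - 61.7325 = 19.6675 keV

(Intermediate values are shown rounded; full precision is carried through to the final answer.)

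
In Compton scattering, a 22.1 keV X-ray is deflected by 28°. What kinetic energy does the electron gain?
0.1113 keV

By energy conservation: K_e = E_initial - E_final

First find the scattered photon energy:
Initial wavelength: λ = hc/E = 56.1014 pm
Compton shift: Δλ = λ_C(1 - cos(28°)) = 0.2840 pm
Final wavelength: λ' = 56.1014 + 0.2840 = 56.3855 pm
Final photon energy: E' = hc/λ' = 21.9887 keV

Electron kinetic energy:
K_e = E - E' = 22.1000 - 21.9887 = 0.1113 keV

(Intermediate values are shown rounded; full precision is carried through to the final answer.)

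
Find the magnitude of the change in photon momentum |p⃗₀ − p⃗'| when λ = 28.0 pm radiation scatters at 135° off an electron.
4.0926e-23 kg·m/s

Photon momentum magnitude is p = h/λ.

Initial momentum:
p₀ = h/λ = 6.6261e-34/2.8000e-11 = 2.3665e-23 kg·m/s

After scattering:
λ' = λ + Δλ = 28.0 + 4.1420 = 32.1420 pm
p' = h/λ' = 6.6261e-34/3.2142e-11 = 2.0615e-23 kg·m/s

Momentum is a vector; the scattered photon's direction makes angle θ = 135° with the incident direction. The magnitude of the vector change Δp⃗ = p⃗₀ − p⃗' is found from the law of cosines:
|Δp⃗|² = p₀² + p'² − 2p₀p'cos θ
|Δp⃗|² = (2.3665e-23)² + (2.0615e-23)² − 2·2.3665e-23·2.0615e-23·cos(135°)
|Δp⃗| = 4.0926e-23 kg·m/s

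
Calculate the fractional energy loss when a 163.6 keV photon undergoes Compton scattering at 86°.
0.2295 (or 22.95%)

Calculate initial and final photon energies:

Initial: E₀ = 163.6 keV → λ₀ = 7.5785 pm
Compton shift: Δλ = 2.2571 pm
Final wavelength: λ' = 9.8356 pm
Final energy: E' = 126.0571 keV

Fractional energy loss:
(E₀ - E')/E₀ = (163.6000 - 126.0571)/163.6000
= 37.5429/163.6000
= 0.2295
= 22.95%

(Intermediate values are shown rounded; full precision is carried through to the final answer.)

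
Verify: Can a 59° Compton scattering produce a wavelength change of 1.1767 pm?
Yes, consistent

Calculate the expected shift for θ = 59°:

Δλ_expected = λ_C(1 - cos(59°))
Δλ_expected = 2.4263 × (1 - cos(59°))
Δλ_expected = 2.4263 × 0.4850
Δλ_expected = 1.1767 pm

Given shift: 1.1767 pm
Expected shift: 1.1767 pm
Difference: 0.0000 pm

The values match. This is consistent with Compton scattering at the stated angle.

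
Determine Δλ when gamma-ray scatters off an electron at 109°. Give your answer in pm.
3.2162 pm

Using the Compton scattering formula:
Δλ = λ_C(1 - cos θ)

where λ_C = h/(m_e·c) ≈ 2.4263 pm is the Compton wavelength of an electron.

For θ = 109°:
cos(109°) = -0.3256
1 - cos(109°) = 1.3256

Δλ = 2.4263 × 1.3256
Δλ = 3.2162 pm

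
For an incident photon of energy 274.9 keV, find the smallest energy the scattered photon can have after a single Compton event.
132.4225 keV (at θ = 180°)

The scattered photon has minimum energy when its wavelength is maximum, i.e., when the Compton shift Δλ = λ_C(1 − cos θ) is maximum. This occurs at θ = 180° (backscattering), giving Δλ_max = 2λ_C = 4.8526 pm.

Initial wavelength: λ₀ = hc/E₀ = 4.5102 pm
Maximum final wavelength: λ'_max = λ₀ + 2λ_C = 4.5102 + 4.8526 = 9.3628 pm
Minimum final energy: E'_min = hc/λ'_max = 132.4225 keV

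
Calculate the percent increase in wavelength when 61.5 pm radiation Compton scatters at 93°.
4.1517%

Calculate the Compton shift:
Δλ = λ_C(1 - cos(93°))
Δλ = 2.4263 × (1 - cos(93°))
Δλ = 2.4263 × 1.0523
Δλ = 2.5533 pm

Percentage change:
(Δλ/λ₀) × 100 = (2.5533/61.5) × 100
= 4.1517%

(Intermediate values are shown rounded; full precision is carried through to the final answer.)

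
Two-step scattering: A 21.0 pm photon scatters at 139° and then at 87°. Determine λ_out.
27.5568 pm

Apply Compton shift twice:

First scattering at θ₁ = 139°:
Δλ₁ = λ_C(1 - cos(139°))
Δλ₁ = 2.4263 × 1.7547
Δλ₁ = 4.2575 pm

After first scattering:
λ₁ = 21.0 + 4.2575 = 25.2575 pm

Second scattering at θ₂ = 87°:
Δλ₂ = λ_C(1 - cos(87°))
Δλ₂ = 2.4263 × 0.9477
Δλ₂ = 2.2993 pm

Final wavelength:
λ₂ = 25.2575 + 2.2993 = 27.5568 pm

Total shift: Δλ_total = 4.2575 + 2.2993 = 6.5568 pm

(Intermediate values are shown rounded; full precision is carried through to the final answer.)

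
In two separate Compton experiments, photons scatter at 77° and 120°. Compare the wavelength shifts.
120° produces the larger shift by a factor of 1.935

Calculate both shifts using Δλ = λ_C(1 - cos θ):

For θ₁ = 77°:
Δλ₁ = 2.4263 × (1 - cos(77°))
Δλ₁ = 2.4263 × 0.7750
Δλ₁ = 1.8805 pm

For θ₂ = 120°:
Δλ₂ = 2.4263 × (1 - cos(120°))
Δλ₂ = 2.4263 × 1.5000
Δλ₂ = 3.6395 pm

The 120° angle produces the larger shift.
Ratio: 3.6395/1.8805 = 1.935

(Intermediate values are shown rounded; full precision is carried through to the final answer.)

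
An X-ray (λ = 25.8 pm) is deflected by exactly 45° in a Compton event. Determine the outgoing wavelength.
26.5106 pm

Using the Compton formula: λ' = λ + λ_C(1 − cos θ)

For θ = 45°, cos θ = √2/2 (exact) ≈ 0.7071, so:
1 − cos 45° = 1 − (√2/2) ≈ 0.2929

Δλ = λ_C × 0.2929 = 2.4263 × 0.2929 = 0.7106 pm

λ' = 25.8 + 0.7106 = 26.5106 pm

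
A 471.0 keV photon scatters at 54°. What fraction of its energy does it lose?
0.2753 (or 27.53%)

Calculate initial and final photon energies:

Initial: E₀ = 471.0 keV → λ₀ = 2.6324 pm
Compton shift: Δλ = 1.0002 pm
Final wavelength: λ' = 3.6325 pm
Final energy: E' = 341.3172 keV

Fractional energy loss:
(E₀ - E')/E₀ = (471.0000 - 341.3172)/471.0000
= 129.6828/471.0000
= 0.2753
= 27.53%

(Intermediate values are shown rounded; full precision is carried through to the final answer.)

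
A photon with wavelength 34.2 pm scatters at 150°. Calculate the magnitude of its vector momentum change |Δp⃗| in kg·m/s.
3.5246e-23 kg·m/s

Photon momentum magnitude is p = h/λ.

Initial momentum:
p₀ = h/λ = 6.6261e-34/3.4200e-11 = 1.9374e-23 kg·m/s

After scattering:
λ' = λ + Δλ = 34.2 + 4.5276 = 38.7276 pm
p' = h/λ' = 6.6261e-34/3.8728e-11 = 1.7109e-23 kg·m/s

Momentum is a vector; the scattered photon's direction makes angle θ = 150° with the incident direction. The magnitude of the vector change Δp⃗ = p⃗₀ − p⃗' is found from the law of cosines:
|Δp⃗|² = p₀² + p'² − 2p₀p'cos θ
|Δp⃗|² = (1.9374e-23)² + (1.7109e-23)² − 2·1.9374e-23·1.7109e-23·cos(150°)
|Δp⃗| = 3.5246e-23 kg·m/s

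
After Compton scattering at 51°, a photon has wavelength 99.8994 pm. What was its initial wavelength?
99.0000 pm

From λ' = λ + Δλ, we have λ = λ' - Δλ

First calculate the Compton shift:
Δλ = λ_C(1 - cos θ)
Δλ = 2.4263 × (1 - cos(51°))
Δλ = 2.4263 × 0.3707
Δλ = 0.8994 pm

Initial wavelength:
λ = λ' - Δλ
λ = 99.8994 - 0.8994
λ = 99.0000 pm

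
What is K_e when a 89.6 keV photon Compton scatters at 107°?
16.5530 keV

By energy conservation: K_e = E_initial - E_final

First find the scattered photon energy:
Initial wavelength: λ = hc/E = 13.8375 pm
Compton shift: Δλ = λ_C(1 - cos(107°)) = 3.1357 pm
Final wavelength: λ' = 13.8375 + 3.1357 = 16.9732 pm
Final photon energy: E' = hc/λ' = 73.0470 keV

Electron kinetic energy:
K_e = E - E' = 89.6000 - 73.0470 = 16.5530 keV

(Intermediate values are shown rounded; full precision is carried through to the final answer.)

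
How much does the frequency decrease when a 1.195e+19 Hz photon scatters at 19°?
6.264e+16 Hz (decrease)

Convert frequency to wavelength (c = 299792458 m/s):
λ₀ = c/f₀ = 299792458/1.195e+19 = 2.5087235e-11 m = 25.0872 pm

Calculate Compton shift:
Δλ = λ_C(1 - cos(19°)) = 0.1322 pm

Final wavelength:
λ' = λ₀ + Δλ = 25.0872 + 0.1322 = 25.2194 pm

Final frequency:
f' = c/λ' = 299792458/2.5219424e-11 = 1.1887363e+19 Hz

Frequency shift (decrease):
Δf = f₀ - f' = 1.195e+19 - 1.1887363e+19 = 6.264e+16 Hz

(Intermediate values are shown rounded; full precision is carried through to the final answer.)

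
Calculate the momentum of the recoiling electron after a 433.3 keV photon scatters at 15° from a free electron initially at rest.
5.9950e-23 kg·m/s

The electron is initially at rest, so by conservation of momentum:
p⃗_e = p⃗₀ − p⃗'  (incident photon momentum minus scattered photon momentum)

Photon momentum magnitudes (p = h/λ = E/c):
λ₀ = hc/E₀ = 2.8614 pm → p₀ = h/λ₀ = 2.3157e-22 kg·m/s
Δλ = λ_C(1 − cos 15°) = 0.0827 pm
λ' = 2.9441 pm → p' = h/λ' = 2.2507e-22 kg·m/s

The scattered photon makes angle θ = 15° with the incident direction, so by the law of cosines:
|p⃗_e|² = p₀² + p'² − 2p₀p'cos θ
|p⃗_e|² = (2.3157e-22)² + (2.2507e-22)² − 2·2.3157e-22·2.2507e-22·cos(15°)
|p⃗_e| = 5.9950e-23 kg·m/s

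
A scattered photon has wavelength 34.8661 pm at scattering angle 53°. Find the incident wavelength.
33.9000 pm

From λ' = λ + Δλ, we have λ = λ' - Δλ

First calculate the Compton shift:
Δλ = λ_C(1 - cos θ)
Δλ = 2.4263 × (1 - cos(53°))
Δλ = 2.4263 × 0.3982
Δλ = 0.9661 pm

Initial wavelength:
λ = λ' - Δλ
λ = 34.8661 - 0.9661
λ = 33.9000 pm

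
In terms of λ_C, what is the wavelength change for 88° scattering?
0.9651 λ_C

The Compton shift formula is:
Δλ = λ_C(1 - cos θ)

Dividing both sides by λ_C:
Δλ/λ_C = 1 - cos θ

For θ = 88°:
Δλ/λ_C = 1 - cos(88°)
Δλ/λ_C = 1 - 0.0349
Δλ/λ_C = 0.9651

This means the shift is 0.9651 × λ_C = 2.3416 pm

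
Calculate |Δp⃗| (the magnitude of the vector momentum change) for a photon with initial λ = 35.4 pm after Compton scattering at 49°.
1.5350e-23 kg·m/s

Photon momentum magnitude is p = h/λ.

Initial momentum:
p₀ = h/λ = 6.6261e-34/3.5400e-11 = 1.8718e-23 kg·m/s

After scattering:
λ' = λ + Δλ = 35.4 + 0.8345 = 36.2345 pm
p' = h/λ' = 6.6261e-34/3.6235e-11 = 1.8287e-23 kg·m/s

Momentum is a vector; the scattered photon's direction makes angle θ = 49° with the incident direction. The magnitude of the vector change Δp⃗ = p⃗₀ − p⃗' is found from the law of cosines:
|Δp⃗|² = p₀² + p'² − 2p₀p'cos θ
|Δp⃗|² = (1.8718e-23)² + (1.8287e-23)² − 2·1.8718e-23·1.8287e-23·cos(49°)
|Δp⃗| = 1.5350e-23 kg·m/s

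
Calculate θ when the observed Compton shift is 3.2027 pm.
108.66°

From the Compton formula Δλ = λ_C(1 - cos θ), we can solve for θ:

cos θ = 1 - Δλ/λ_C

Given:
- Δλ = 3.2027 pm
- λ_C = h/(m_e·c) ≈ 2.42631024 pm

cos θ = 1 - 3.2027/2.42631024
cos θ = 1 - 1.319988
cos θ = -0.319988

θ = arccos(-0.319988)
θ = 108.66°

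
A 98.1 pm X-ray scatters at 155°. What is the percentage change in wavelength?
4.7149%

Calculate the Compton shift:
Δλ = λ_C(1 - cos(155°))
Δλ = 2.4263 × (1 - cos(155°))
Δλ = 2.4263 × 1.9063
Δλ = 4.6253 pm

Percentage change:
(Δλ/λ₀) × 100 = (4.6253/98.1) × 100
= 4.7149%

(Intermediate values are shown rounded; full precision is carried through to the final answer.)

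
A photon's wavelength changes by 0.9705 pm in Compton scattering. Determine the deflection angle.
53.13°

From the Compton formula Δλ = λ_C(1 - cos θ), we can solve for θ:

cos θ = 1 - Δλ/λ_C

Given:
- Δλ = 0.9705 pm
- λ_C = h/(m_e·c) ≈ 2.42631024 pm

cos θ = 1 - 0.9705/2.42631024
cos θ = 1 - 0.399990
cos θ = 0.600010

θ = arccos(0.600010)
θ = 53.13°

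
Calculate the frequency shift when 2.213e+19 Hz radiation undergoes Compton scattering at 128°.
4.967e+18 Hz (decrease)

Convert frequency to wavelength (c = 299792458 m/s):
λ₀ = c/f₀ = 299792458/2.213e+19 = 1.3546880e-11 m = 13.5469 pm

Calculate Compton shift:
Δλ = λ_C(1 - cos(128°)) = 3.9201 pm

Final wavelength:
λ' = λ₀ + Δλ = 13.5469 + 3.9201 = 17.4670 pm

Final frequency:
f' = c/λ' = 299792458/1.7466976e-11 = 1.7163386e+19 Hz

Frequency shift (decrease):
Δf = f₀ - f' = 2.213e+19 - 1.7163386e+19 = 4.967e+18 Hz

(Intermediate values are shown rounded; full precision is carried through to the final answer.)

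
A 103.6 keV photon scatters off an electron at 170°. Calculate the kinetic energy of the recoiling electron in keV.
29.7267 keV

By energy conservation: K_e = E_initial - E_final

First find the scattered photon energy:
Initial wavelength: λ = hc/E = 11.9676 pm
Compton shift: Δλ = λ_C(1 - cos(170°)) = 4.8158 pm
Final wavelength: λ' = 11.9676 + 4.8158 = 16.7833 pm
Final photon energy: E' = hc/λ' = 73.8733 keV

Electron kinetic energy:
K_e = E - E' = 103.6000 - 73.8733 = 29.7267 keV

(Intermediate values are shown rounded; full precision is carried through to the final answer.)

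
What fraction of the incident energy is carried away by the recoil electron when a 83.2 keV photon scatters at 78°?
0.1142 (or 11.42%)

Calculate initial and final photon energies:

Initial: E₀ = 83.2 keV → λ₀ = 14.9019 pm
Compton shift: Δλ = 1.9219 pm
Final wavelength: λ' = 16.8238 pm
Final energy: E' = 73.6957 keV

Fractional energy loss:
(E₀ - E')/E₀ = (83.2000 - 73.6957)/83.2000
= 9.5043/83.2000
= 0.1142
= 11.42%

(Intermediate values are shown rounded; full precision is carried through to the final answer.)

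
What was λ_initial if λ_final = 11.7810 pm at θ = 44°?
11.1000 pm

From λ' = λ + Δλ, we have λ = λ' - Δλ

First calculate the Compton shift:
Δλ = λ_C(1 - cos θ)
Δλ = 2.4263 × (1 - cos(44°))
Δλ = 2.4263 × 0.2807
Δλ = 0.6810 pm

Initial wavelength:
λ = λ' - Δλ
λ = 11.7810 - 0.6810
λ = 11.1000 pm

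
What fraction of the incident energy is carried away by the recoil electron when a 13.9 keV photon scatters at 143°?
0.0466 (or 4.66%)

Calculate initial and final photon energies:

Initial: E₀ = 13.9 keV → λ₀ = 89.1973 pm
Compton shift: Δλ = 4.3640 pm
Final wavelength: λ' = 93.5613 pm
Final energy: E' = 13.2517 keV

Fractional energy loss:
(E₀ - E')/E₀ = (13.9000 - 13.2517)/13.9000
= 0.6483/13.9000
= 0.0466
= 4.66%

(Intermediate values are shown rounded; full precision is carried through to the final answer.)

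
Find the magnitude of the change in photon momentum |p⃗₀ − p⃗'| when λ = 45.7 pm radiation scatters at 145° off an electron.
2.6441e-23 kg·m/s

Photon momentum magnitude is p = h/λ.

Initial momentum:
p₀ = h/λ = 6.6261e-34/4.5700e-11 = 1.4499e-23 kg·m/s

After scattering:
λ' = λ + Δλ = 45.7 + 4.4138 = 50.1138 pm
p' = h/λ' = 6.6261e-34/5.0114e-11 = 1.3222e-23 kg·m/s

Momentum is a vector; the scattered photon's direction makes angle θ = 145° with the incident direction. The magnitude of the vector change Δp⃗ = p⃗₀ − p⃗' is found from the law of cosines:
|Δp⃗|² = p₀² + p'² − 2p₀p'cos θ
|Δp⃗|² = (1.4499e-23)² + (1.3222e-23)² − 2·1.4499e-23·1.3222e-23·cos(145°)
|Δp⃗| = 2.6441e-23 kg·m/s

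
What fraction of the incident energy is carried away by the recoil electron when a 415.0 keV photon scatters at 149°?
0.6013 (or 60.13%)

Calculate initial and final photon energies:

Initial: E₀ = 415.0 keV → λ₀ = 2.9876 pm
Compton shift: Δλ = 4.5061 pm
Final wavelength: λ' = 7.4936 pm
Final energy: E' = 165.4527 keV

Fractional energy loss:
(E₀ - E')/E₀ = (415.0000 - 165.4527)/415.0000
= 249.5473/415.0000
= 0.6013
= 60.13%

(Intermediate values are shown rounded; full precision is carried through to the final answer.)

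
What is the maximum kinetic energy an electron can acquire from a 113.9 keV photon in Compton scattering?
35.1197 keV

Maximum energy transfer occurs at θ = 180° (backscattering).

Initial photon: E₀ = 113.9 keV → λ₀ = 10.8854 pm

Maximum Compton shift (at 180°):
Δλ_max = 2λ_C = 2 × 2.4263 = 4.8526 pm

Final wavelength:
λ' = 10.8854 + 4.8526 = 15.7380 pm

Minimum photon energy (maximum energy to electron):
E'_min = hc/λ' = 78.7803 keV

Maximum electron kinetic energy:
K_max = E₀ - E'_min = 113.9000 - 78.7803 = 35.1197 keV

(Intermediate values are shown rounded; full precision is carried through to the final answer.)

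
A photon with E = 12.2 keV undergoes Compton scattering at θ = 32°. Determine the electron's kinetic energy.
0.0441 keV

By energy conservation: K_e = E_initial - E_final

First find the scattered photon energy:
Initial wavelength: λ = hc/E = 101.6264 pm
Compton shift: Δλ = λ_C(1 - cos(32°)) = 0.3687 pm
Final wavelength: λ' = 101.6264 + 0.3687 = 101.9951 pm
Final photon energy: E' = hc/λ' = 12.1559 keV

Electron kinetic energy:
K_e = E - E' = 12.2000 - 12.1559 = 0.0441 keV

(Intermediate values are shown rounded; full precision is carried through to the final answer.)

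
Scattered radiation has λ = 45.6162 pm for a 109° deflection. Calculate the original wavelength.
42.4000 pm

From λ' = λ + Δλ, we have λ = λ' - Δλ

First calculate the Compton shift:
Δλ = λ_C(1 - cos θ)
Δλ = 2.4263 × (1 - cos(109°))
Δλ = 2.4263 × 1.3256
Δλ = 3.2162 pm

Initial wavelength:
λ = λ' - Δλ
λ = 45.6162 - 3.2162
λ = 42.4000 pm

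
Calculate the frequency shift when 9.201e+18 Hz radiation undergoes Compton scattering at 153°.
1.136e+18 Hz (decrease)

Convert frequency to wavelength (c = 299792458 m/s):
λ₀ = c/f₀ = 299792458/9.201e+18 = 3.2582595e-11 m = 32.5826 pm

Calculate Compton shift:
Δλ = λ_C(1 - cos(153°)) = 4.5882 pm

Final wavelength:
λ' = λ₀ + Δλ = 32.5826 + 4.5882 = 37.1708 pm

Final frequency:
f' = c/λ' = 299792458/3.7170764e-11 = 8.0652757e+18 Hz

Frequency shift (decrease):
Δf = f₀ - f' = 9.201e+18 - 8.0652757e+18 = 1.136e+18 Hz

(Intermediate values are shown rounded; full precision is carried through to the final answer.)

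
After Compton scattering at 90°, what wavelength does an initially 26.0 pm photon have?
28.4263 pm

Using the Compton formula: λ' = λ + λ_C(1 − cos θ)

For θ = 90°, cos θ = 0 (exact) = 0.0000, so:
1 − cos 90° = 1 − (0) = 1.0000

Δλ = λ_C × 1.0000 = 2.4263 × 1.0000 = 2.4263 pm

λ' = 26.0 + 2.4263 = 28.4263 pm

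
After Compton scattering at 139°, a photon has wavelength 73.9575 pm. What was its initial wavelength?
69.7000 pm

From λ' = λ + Δλ, we have λ = λ' - Δλ

First calculate the Compton shift:
Δλ = λ_C(1 - cos θ)
Δλ = 2.4263 × (1 - cos(139°))
Δλ = 2.4263 × 1.7547
Δλ = 4.2575 pm

Initial wavelength:
λ = λ' - Δλ
λ = 73.9575 - 4.2575
λ = 69.7000 pm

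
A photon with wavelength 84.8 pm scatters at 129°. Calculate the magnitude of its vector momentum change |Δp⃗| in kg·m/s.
1.3792e-23 kg·m/s

Photon momentum magnitude is p = h/λ.

Initial momentum:
p₀ = h/λ = 6.6261e-34/8.4800e-11 = 7.8138e-24 kg·m/s

After scattering:
λ' = λ + Δλ = 84.8 + 3.9532 = 88.7532 pm
p' = h/λ' = 6.6261e-34/8.8753e-11 = 7.4657e-24 kg·m/s

Momentum is a vector; the scattered photon's direction makes angle θ = 129° with the incident direction. The magnitude of the vector change Δp⃗ = p⃗₀ − p⃗' is found from the law of cosines:
|Δp⃗|² = p₀² + p'² − 2p₀p'cos θ
|Δp⃗|² = (7.8138e-24)² + (7.4657e-24)² − 2·7.8138e-24·7.4657e-24·cos(129°)
|Δp⃗| = 1.3792e-23 kg·m/s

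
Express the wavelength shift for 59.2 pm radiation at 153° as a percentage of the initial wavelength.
7.7503%

Calculate the Compton shift:
Δλ = λ_C(1 - cos(153°))
Δλ = 2.4263 × (1 - cos(153°))
Δλ = 2.4263 × 1.8910
Δλ = 4.5882 pm

Percentage change:
(Δλ/λ₀) × 100 = (4.5882/59.2) × 100
= 7.7503%

(Intermediate values are shown rounded; full precision is carried through to the final answer.)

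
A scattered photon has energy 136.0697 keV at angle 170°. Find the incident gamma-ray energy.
288.6001 keV

Convert final energy to wavelength (hc ≈ 1239.842 keV·pm):
λ' = hc/E' = 1239.842 / 136.0697 = 9.1118 pm

Calculate the Compton shift:
Δλ = λ_C(1 - cos(170°))
Δλ = 2.4263 × (1 - cos(170°))
Δλ = 4.8158 pm

Initial wavelength:
λ = λ' - Δλ = 9.1118 - 4.8158 = 4.2961 pm

Initial energy:
E = hc/λ = 1239.842 / 4.2961 = 288.6001 keV

(Intermediate values are shown rounded; full precision is carried through to the final answer.)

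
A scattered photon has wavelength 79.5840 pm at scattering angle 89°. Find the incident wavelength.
77.2000 pm

From λ' = λ + Δλ, we have λ = λ' - Δλ

First calculate the Compton shift:
Δλ = λ_C(1 - cos θ)
Δλ = 2.4263 × (1 - cos(89°))
Δλ = 2.4263 × 0.9825
Δλ = 2.3840 pm

Initial wavelength:
λ = λ' - Δλ
λ = 79.5840 - 2.3840
λ = 77.2000 pm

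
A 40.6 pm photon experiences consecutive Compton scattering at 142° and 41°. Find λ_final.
45.5334 pm

Apply Compton shift twice:

First scattering at θ₁ = 142°:
Δλ₁ = λ_C(1 - cos(142°))
Δλ₁ = 2.4263 × 1.7880
Δλ₁ = 4.3383 pm

After first scattering:
λ₁ = 40.6 + 4.3383 = 44.9383 pm

Second scattering at θ₂ = 41°:
Δλ₂ = λ_C(1 - cos(41°))
Δλ₂ = 2.4263 × 0.2453
Δλ₂ = 0.5952 pm

Final wavelength:
λ₂ = 44.9383 + 0.5952 = 45.5334 pm

Total shift: Δλ_total = 4.3383 + 0.5952 = 4.9334 pm

(Intermediate values are shown rounded; full precision is carried through to the final answer.)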